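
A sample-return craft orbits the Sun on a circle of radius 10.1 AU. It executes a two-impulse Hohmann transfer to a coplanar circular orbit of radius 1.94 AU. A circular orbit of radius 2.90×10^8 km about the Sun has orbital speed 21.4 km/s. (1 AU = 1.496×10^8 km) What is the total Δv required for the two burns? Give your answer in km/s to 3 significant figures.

Δv = 10.4 km/s

From the circular-orbit relation v² = μ/r at r = 2.90×10^8 km: μ = v²r = (21.4)² × 2.90×10^8 = 1.32808×10^11 km³/s².
In km: r₁ = 10.1 × 1.496×10^8 = 1.51096×10^9 km; r₂ = 1.94 × 1.496×10^8 = 2.90224×10^8 km.
The Hohmann ellipse has a_t = (r₁ + r₂)/2 = 9.00592×10^8 km.
Circular speed at r₁: v₁ = √(μ/r₁) = √(1.32808×10^11/1.51096×10^9) = 9.375 km/s.
On the transfer ellipse at r₁, v² = μ(2/r − 1/a) gives v_a = √[μ(2/r₁ − 1/a_t)] = 5.322 km/s.
First burn Δv₁ = |v_a − v₁| = 4.053 km/s.
At r₂, v₂ = √(μ/r₂) = 21.392 km/s.
Transfer-orbit speed at r₂: v_p = √[μ(2/r₂ − 1/a_t)] = 27.708 km/s.
Second burn Δv₂ = |v₂ − v_p| = 6.316 km/s.
Δv = Δv₁ + Δv₂ = 4.053 + 6.316 = 10.37 km/s.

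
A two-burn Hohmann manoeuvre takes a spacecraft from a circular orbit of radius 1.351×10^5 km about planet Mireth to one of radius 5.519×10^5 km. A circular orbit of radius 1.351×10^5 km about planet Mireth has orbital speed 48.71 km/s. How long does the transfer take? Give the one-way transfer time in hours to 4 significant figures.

t = 9.813 hours

From the circular-orbit relation v² = μ/r at r = 1.351×10^5 km: μ = v²r = (48.71)² × 1.351×10^5 = 3.20547×10^8 km³/s².
Transfer-ellipse semi-major axis a_t = (r₁ + r₂)/2 = (1.351×10^5 + 5.519×10^5)/2 = 3.435×10^5 km.
By Kepler's third law the transfer-orbit period is T = 2π√(a_t³/μ), so t = T/2 = 35326 s.
Converting: 35326 s ÷ 3600 s/hour = 9.813 hours.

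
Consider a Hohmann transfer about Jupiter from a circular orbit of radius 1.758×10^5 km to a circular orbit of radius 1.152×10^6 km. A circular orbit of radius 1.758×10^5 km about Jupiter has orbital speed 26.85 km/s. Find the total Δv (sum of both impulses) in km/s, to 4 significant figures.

Δv = 13.61 km/s

From the circular-orbit relation v² = μ/r at r = 1.758×10^5 km: μ = v²r = (26.85)² × 1.758×10^5 = 1.26738×10^8 km³/s².
Transfer-ellipse semi-major axis a_t = (r₁ + r₂)/2 = (1.758×10^5 + 1.152×10^6)/2 = 6.639×10^5 km.
At r₁ the circular-orbit speed is v₁ = √(μ/r₁) = 26.850 km/s.
Transfer-orbit speed at r₁ (vis-viva equation): v_p = √[μ(2/r₁ − 1/a_t)] = 35.369 km/s.
First burn Δv₁ = |v_p − v₁| = 8.519 km/s.
Circular speed at r₂: v₂ = √(μ/r₂) = 10.4888 km/s.
Transfer-orbit speed at r₂: v_a = √[μ(2/r₂ − 1/a_t)] = 5.39741 km/s.
Second burn Δv₂ = |v₂ − v_a| = 5.091 km/s.
Δv = Δv₁ + Δv₂ = 8.519 + 5.091 = 13.61 km/s.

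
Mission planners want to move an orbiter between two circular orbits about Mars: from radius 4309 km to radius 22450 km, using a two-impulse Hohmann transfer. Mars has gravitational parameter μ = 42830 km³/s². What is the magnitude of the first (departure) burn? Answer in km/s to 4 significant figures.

The Hohmann ellipse has a_t = (r₁ + r₂)/2 = 13379.5 km.
Circular speed at r = 4309 km: v_c = √(μ/r) = 3.1527 km/s.
Vis-viva on the transfer ellipse at r = 4309 km gives v_t = √[μ(2/r − 1/a_t)] = 4.0839 km/s.
Δv₁ = |v_t − v_c| = |4.0839 − 3.1527| = 0.9312 km/s.

Δv₁ = 0.9312 km/s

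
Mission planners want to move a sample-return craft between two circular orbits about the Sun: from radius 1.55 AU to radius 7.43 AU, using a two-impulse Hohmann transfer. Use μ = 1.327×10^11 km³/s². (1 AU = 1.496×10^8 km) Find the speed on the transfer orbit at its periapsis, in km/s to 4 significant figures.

In km: r₁ = 1.55 × 1.496×10^8 = 2.3188×10^8 km; r₂ = 7.43 × 1.496×10^8 = 1.111528×10^9 km.
Semi-major axis of the transfer orbit: a_t = (2.3188×10^8 + 1.111528×10^9)/2 = 6.71704×10^8 km.
At periapsis, r = 2.3188×10^8 km.
Vis-viva: v = √[μ(2/r − 1/a_t)] = √[1.327×10^11 × (2/2.3188×10^8 − 1/6.71704×10^8)] = 30.77 km/s.

v = 30.77 km/s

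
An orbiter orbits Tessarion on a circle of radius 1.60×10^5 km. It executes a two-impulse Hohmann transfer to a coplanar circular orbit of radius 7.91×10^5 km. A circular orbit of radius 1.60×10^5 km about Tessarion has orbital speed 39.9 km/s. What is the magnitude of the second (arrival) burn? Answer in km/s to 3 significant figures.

From the circular-orbit relation v² = μ/r at r = 1.60×10^5 km: μ = v²r = (39.9)² × 1.60×10^5 = 2.54722×10^8 km³/s².
Semi-major axis of the transfer orbit: a_t = (1.600×10^5 + 7.910×10^5)/2 = 4.755×10^5 km.
Circular speed at r = 7.910×10^5 km: v_c = √(μ/r) = 17.945 km/s.
Vis-viva on the transfer ellipse at r = 7.910×10^5 km gives v_t = √[μ(2/r − 1/a_t)] = 10.409 km/s.
Δv₂ = |v_t − v_c| = |10.409 − 17.945| = 7.536 km/s.

Δv₂ = 7.54 km/s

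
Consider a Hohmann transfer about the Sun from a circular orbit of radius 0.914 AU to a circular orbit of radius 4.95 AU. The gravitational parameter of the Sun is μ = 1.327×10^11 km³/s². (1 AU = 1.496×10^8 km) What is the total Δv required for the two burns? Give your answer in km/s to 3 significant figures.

Δv = 15.2 km/s

In km: r₁ = 0.914 × 1.496×10^8 = 1.367344×10^8 km; r₂ = 4.95 × 1.496×10^8 = 7.4052×10^8 km.
Semi-major axis of the transfer orbit: a_t = (1.367344×10^8 + 7.4052×10^8)/2 = 4.386272×10^8 km.
At r₁ the circular-orbit speed is v₁ = √(μ/r₁) = 31.153 km/s.
Transfer-orbit speed at r₁ (v² = μ(2/r − 1/a)): v_p = √[μ(2/r₁ − 1/a_t)] = 40.478 km/s.
First burn Δv₁ = |v_p − v₁| = 9.325 km/s.
Circular speed at r₂: v₂ = √(μ/r₂) = 13.3865 km/s.
Transfer-orbit speed at r₂: v_a = √[μ(2/r₂ − 1/a_t)] = 7.47409 km/s.
Second burn Δv₂ = |v₂ − v_a| = 5.912 km/s.
Δv = Δv₁ + Δv₂ = 9.325 + 5.912 = 15.24 km/s.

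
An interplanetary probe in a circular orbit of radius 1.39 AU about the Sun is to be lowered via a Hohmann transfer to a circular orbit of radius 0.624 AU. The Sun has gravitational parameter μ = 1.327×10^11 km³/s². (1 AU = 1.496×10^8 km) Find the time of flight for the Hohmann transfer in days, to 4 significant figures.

t = 184.6 days

In km: r₁ = 1.39 × 1.496×10^8 = 2.07944×10^8 km; r₂ = 0.624 × 1.496×10^8 = 9.33504×10^7 km.
Semi-major axis of the transfer orbit: a_t = (2.07944×10^8 + 9.33504×10^7)/2 = 1.506472×10^8 km.
Transfer time t = π√(a_t³/μ) = π√((1.506472×10^8)³ / 1.327×10^11) = 1.595×10^7 s.
Converting: 1.595×10^7 s ÷ 86400 s/day = 184.6 days.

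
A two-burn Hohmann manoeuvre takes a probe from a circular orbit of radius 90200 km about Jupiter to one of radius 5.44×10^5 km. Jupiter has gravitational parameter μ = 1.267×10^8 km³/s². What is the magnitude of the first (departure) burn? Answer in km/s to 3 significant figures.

Δv₁ = 11.6 km/s

Transfer-ellipse semi-major axis a_t = (r₁ + r₂)/2 = (90200 + 5.440×10^5)/2 = 3.171×10^5 km.
On the circular orbit at r = 90200 km, v_c = √(μ/r) = 37.48 km/s.
Transfer-orbit speed at the same r (vis-viva, a = a_t): v_t = √[μ(2/r − 1/a_t)] = 49.09 km/s.
Δv₁ = |v_t − v_c| = |49.09 − 37.48| = 11.61 km/s.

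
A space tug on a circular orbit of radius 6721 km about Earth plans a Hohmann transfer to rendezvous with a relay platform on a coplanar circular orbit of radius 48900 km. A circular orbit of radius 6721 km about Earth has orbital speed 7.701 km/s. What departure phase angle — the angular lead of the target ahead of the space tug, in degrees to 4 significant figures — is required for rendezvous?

φ = 102.8°

From the circular-orbit relation v² = μ/r at r = 6721 km: μ = v²r = (7.701)² × 6721 = 3.98592×10^5 km³/s².
Semi-major axis of the transfer orbit: a_t = (6721 + 48900)/2 = 27810.5 km.
The half-period of the transfer ellipse is t = π√(a_t³/μ) = 23080 s.
The target's mean motion on its circular orbit is ω₂ = √(μ/r₂³) = 5.838×10^-5 rad/s.
Angle swept by the target during transfer: ω₂·t = 1.3474 rad = 77.20°.
The space tug traverses 180° on the transfer ellipse, so the target must lead by 180° − 77.20° = 102.8°.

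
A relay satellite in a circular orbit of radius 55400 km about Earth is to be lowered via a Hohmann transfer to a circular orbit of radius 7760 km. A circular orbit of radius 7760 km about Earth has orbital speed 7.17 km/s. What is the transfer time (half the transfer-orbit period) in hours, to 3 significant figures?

From the circular-orbit relation v² = μ/r at r = 7760 km: μ = v²r = (7.17)² × 7760 = 3.98933×10^5 km³/s².
The Hohmann ellipse has a_t = (r₁ + r₂)/2 = 31580 km.
By Kepler's third law the transfer-orbit period is T = 2π√(a_t³/μ), so t = T/2 = 27910 s.
Converting: 27910 s ÷ 3600 s/hour = 7.75 hours.

t = 7.75 hours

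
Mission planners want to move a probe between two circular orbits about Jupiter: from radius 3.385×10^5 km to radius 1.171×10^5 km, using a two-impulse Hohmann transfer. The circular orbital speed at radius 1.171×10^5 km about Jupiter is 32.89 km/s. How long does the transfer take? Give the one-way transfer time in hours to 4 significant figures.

From the circular-orbit relation v² = μ/r at r = 1.171×10^5 km: μ = v²r = (32.89)² × 1.171×10^5 = 1.26673×10^8 km³/s².
Semi-major axis of the transfer orbit: a_t = (3.385×10^5 + 1.171×10^5)/2 = 2.278×10^5 km.
Half the transfer-orbit period gives t = π√(a_t³/μ) = 30349 s.
Converting: 30349 s ÷ 3600 s/hour = 8.430 hours.

t = 8.430 hours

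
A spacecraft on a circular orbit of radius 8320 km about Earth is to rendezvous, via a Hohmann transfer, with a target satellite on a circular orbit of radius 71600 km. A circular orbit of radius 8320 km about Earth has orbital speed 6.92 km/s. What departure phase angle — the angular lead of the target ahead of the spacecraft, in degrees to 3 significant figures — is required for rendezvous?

From the circular-orbit relation v² = μ/r at r = 8320 km: μ = v²r = (6.92)² × 8320 = 3.98415×10^5 km³/s².
The Hohmann ellipse has a_t = (r₁ + r₂)/2 = 39960 km.
Transfer time t = π√(a_t³/μ) = 39757.6 s.
The target's mean motion on its circular orbit is ω₂ = √(μ/r₂³) = 3.29457×10^-5 rad/s.
Angle swept by the target during transfer: ω₂·t = 1.3098 rad = 75.05°.
The spacecraft traverses 180° on the transfer ellipse, so the target must lead by 180° − 75.05° = 105°.

φ = 105°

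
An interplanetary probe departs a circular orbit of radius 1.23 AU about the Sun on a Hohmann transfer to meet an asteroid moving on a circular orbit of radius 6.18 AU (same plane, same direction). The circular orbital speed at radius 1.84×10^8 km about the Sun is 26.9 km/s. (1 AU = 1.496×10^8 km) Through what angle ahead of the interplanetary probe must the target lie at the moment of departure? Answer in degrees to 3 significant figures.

φ = 96.4°

From the circular-orbit relation v² = μ/r at r = 1.84×10^8 km: μ = v²r = (26.9)² × 1.84×10^8 = 1.33144×10^11 km³/s².
In km: r₁ = 1.23 × 1.496×10^8 = 1.84008×10^8 km; r₂ = 6.18 × 1.496×10^8 = 9.24528×10^8 km.
Semi-major axis of the transfer orbit: a_t = (1.84008×10^8 + 9.24528×10^8)/2 = 5.54268×10^8 km.
Transfer time t = π√(a_t³/μ) = 1.12349×10^8 s.
Target angular speed ω₂ = √(μ/r₂³) = 1.29802×10^-8 rad/s.
Angle swept by the target during transfer: ω₂·t = 1.45831 rad = 83.555°.
Arrival is 180° from departure on the ellipse, so φ = 180° − 83.555° = 96.4°.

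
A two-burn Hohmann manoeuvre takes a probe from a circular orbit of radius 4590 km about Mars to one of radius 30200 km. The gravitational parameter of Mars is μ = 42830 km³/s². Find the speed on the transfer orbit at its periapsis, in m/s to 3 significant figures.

Semi-major axis of the transfer orbit: a_t = (4590 + 30200)/2 = 17395 km.
The periapsis of the transfer ellipse is at r = 4590 km.
From the vis-viva equation, v = √[μ(2/r − 1/a_t)] = 4.025 km/s.

v = 4020 m/s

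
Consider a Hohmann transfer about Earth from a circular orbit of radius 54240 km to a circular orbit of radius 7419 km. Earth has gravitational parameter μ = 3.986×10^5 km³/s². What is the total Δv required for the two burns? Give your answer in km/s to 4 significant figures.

The Hohmann ellipse has a_t = (r₁ + r₂)/2 = 30829.5 km.
At r₁ the circular-orbit speed is v₁ = √(μ/r₁) = 2.711 km/s.
On the transfer ellipse at r₁, vis-viva gives v_a = √[μ(2/r₁ − 1/a_t)] = 1.330 km/s.
First burn Δv₁ = |v_a − v₁| = 1.381 km/s.
At r₂, v₂ = √(μ/r₂) = 7.32986 km/s.
Transfer-orbit speed at r₂: v_p = √[μ(2/r₂ − 1/a_t)] = 9.72238 km/s.
Second burn Δv₂ = |v₂ − v_p| = 2.393 km/s.
Total Δv = Δv₁ + Δv₂ = 3.774 km/s.

Δv = 3.774 km/s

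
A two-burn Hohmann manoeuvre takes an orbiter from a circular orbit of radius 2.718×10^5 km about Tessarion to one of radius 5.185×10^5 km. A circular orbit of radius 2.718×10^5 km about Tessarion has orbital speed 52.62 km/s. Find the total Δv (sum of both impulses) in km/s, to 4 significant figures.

Δv = 14.16 km/s

From the circular-orbit relation v² = μ/r at r = 2.718×10^5 km: μ = v²r = (52.62)² × 2.718×10^5 = 7.52577×10^8 km³/s².
Transfer-ellipse semi-major axis a_t = (r₁ + r₂)/2 = (2.718×10^5 + 5.185×10^5)/2 = 3.9515×10^5 km.
Circular speed at r₁: v₁ = √(μ/r₁) = √(7.52577×10^8/2.718×10^5) = 52.620 km/s.
Transfer-orbit speed at r₁ (vis-viva): v_p = √[μ(2/r₁ − 1/a_t)] = 60.276 km/s.
First burn Δv₁ = |v_p − v₁| = 7.656 km/s.
At r₂, v₂ = √(μ/r₂) = 38.098 km/s.
Transfer-orbit speed at r₂: v_a = √[μ(2/r₂ − 1/a_t)] = 31.597 km/s.
Second burn Δv₂ = |v₂ − v_a| = 6.501 km/s.
Total Δv = Δv₁ + Δv₂ = 14.16 km/s.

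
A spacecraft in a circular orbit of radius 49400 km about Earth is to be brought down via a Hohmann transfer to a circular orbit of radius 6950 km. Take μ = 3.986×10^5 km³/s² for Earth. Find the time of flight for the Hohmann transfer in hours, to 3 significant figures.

t = 6.54 hours

Semi-major axis of the transfer orbit: a_t = (49400 + 6950)/2 = 28175 km.
Half the transfer-orbit period gives t = π√(a_t³/μ) = 23530 s.
Converting: 23530 s ÷ 3600 s/hour = 6.54 hours.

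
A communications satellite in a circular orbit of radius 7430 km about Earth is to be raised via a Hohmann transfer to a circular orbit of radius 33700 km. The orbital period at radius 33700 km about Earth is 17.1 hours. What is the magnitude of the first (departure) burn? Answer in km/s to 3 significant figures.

From Kepler's third law T² = 4π²r³/μ at r = 33700 km, T = 17.1 hours = 17.1 × 3600 s = 61560 s: μ = 4π²r³/T² = 3.98705×10^5 km³/s².
Transfer-ellipse semi-major axis a_t = (r₁ + r₂)/2 = (7430 + 33700)/2 = 20565 km.
Circular speed at r = 7430 km: v_c = √(μ/r) = 7.325 km/s.
Vis-viva on the transfer ellipse at r = 7430 km gives v_t = √[μ(2/r − 1/a_t)] = 9.377 km/s.
Δv₁ = |v_t − v_c| = |9.377 − 7.325| = 2.052 km/s.

Δv₁ = 2.05 km/s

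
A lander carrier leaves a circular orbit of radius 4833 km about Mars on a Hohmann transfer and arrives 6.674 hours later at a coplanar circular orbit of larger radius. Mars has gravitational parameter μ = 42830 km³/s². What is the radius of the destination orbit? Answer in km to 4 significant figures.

Transfer time t = 6.674 hours = 24026.4 s, and t = π√(a_t³/μ).
So a_t = (μ t²/π²)^(1/3) = (42830 × (24026.4)² / π²)^(1/3) = 13581 km.
Since a_t = (r₁ + r₂)/2, r₂ = 2a_t − r₁ = 2×13581 − 4833 = 22329 km.

r₂ = 22330 km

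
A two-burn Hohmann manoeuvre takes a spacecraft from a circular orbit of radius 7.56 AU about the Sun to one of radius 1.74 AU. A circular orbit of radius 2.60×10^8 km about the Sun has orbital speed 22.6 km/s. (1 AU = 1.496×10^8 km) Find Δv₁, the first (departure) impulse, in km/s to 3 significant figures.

Δv₁ = 4.21 km/s

From the circular-orbit relation v² = μ/r at r = 2.60×10^8 km: μ = v²r = (22.6)² × 2.60×10^8 = 1.32798×10^11 km³/s².
In km: r₁ = 7.56 × 1.496×10^8 = 1.130976×10^9 km; r₂ = 1.74 × 1.496×10^8 = 2.60304×10^8 km.
Transfer-ellipse semi-major axis a_t = (r₁ + r₂)/2 = (1.130976×10^9 + 2.60304×10^8)/2 = 6.9564×10^8 km.
On the circular orbit at r = 1.130976×10^9 km, v_c = √(μ/r) = 10.8360 km/s.
Vis-viva on the transfer ellipse at r = 1.130976×10^9 km gives v_t = √[μ(2/r − 1/a_t)] = 6.62852 km/s.
Δv₁ = |v_t − v_c| = |6.62852 − 10.8360| = 4.207 km/s.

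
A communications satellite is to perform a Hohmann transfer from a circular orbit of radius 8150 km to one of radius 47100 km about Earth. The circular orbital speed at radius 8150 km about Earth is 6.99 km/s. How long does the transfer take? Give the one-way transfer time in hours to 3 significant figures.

From the circular-orbit relation v² = μ/r at r = 8150 km: μ = v²r = (6.99)² × 8150 = 3.98210×10^5 km³/s².
The Hohmann ellipse has a_t = (r₁ + r₂)/2 = 27625 km.
By Kepler's third law the transfer-orbit period is T = 2π√(a_t³/μ), so t = T/2 = 22860 s.
Converting: 22860 s ÷ 3600 s/hour = 6.35 hours.

t = 6.35 hours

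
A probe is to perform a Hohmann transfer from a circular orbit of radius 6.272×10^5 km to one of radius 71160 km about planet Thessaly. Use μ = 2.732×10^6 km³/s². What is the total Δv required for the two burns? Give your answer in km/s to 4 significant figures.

Transfer-ellipse semi-major axis a_t = (r₁ + r₂)/2 = (6.272×10^5 + 71160)/2 = 3.4918×10^5 km.
At r₁ the circular-orbit speed is v₁ = √(μ/r₁) = 2.087 km/s.
Transfer-orbit speed at r₁ (vis-viva equation): v_a = √[μ(2/r₁ − 1/a_t)] = 0.9422 km/s.
First burn Δv₁ = |v_a − v₁| = 1.145 km/s.
Circular speed at r₂: v₂ = √(μ/r₂) = 6.196 km/s.
Transfer-orbit speed at r₂: v_p = √[μ(2/r₂ − 1/a_t)] = 8.304 km/s.
Second burn Δv₂ = |v₂ − v_p| = 2.108 km/s.
Δv = Δv₁ + Δv₂ = 1.145 + 2.108 = 3.253 km/s.

Δv = 3.253 km/s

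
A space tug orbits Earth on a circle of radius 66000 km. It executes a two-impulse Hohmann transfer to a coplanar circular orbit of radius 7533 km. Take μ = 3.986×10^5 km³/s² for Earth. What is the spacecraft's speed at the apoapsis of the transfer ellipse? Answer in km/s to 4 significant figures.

Transfer-ellipse semi-major axis a_t = (r₁ + r₂)/2 = (66000 + 7533)/2 = 36766.5 km.
At apoapsis, r = 66000 km.
Vis-viva: v = √[μ(2/r − 1/a_t)] = √[3.986×10^5 × (2/66000 − 1/36766.5)] = 1.112 km/s.

v = 1.112 km/s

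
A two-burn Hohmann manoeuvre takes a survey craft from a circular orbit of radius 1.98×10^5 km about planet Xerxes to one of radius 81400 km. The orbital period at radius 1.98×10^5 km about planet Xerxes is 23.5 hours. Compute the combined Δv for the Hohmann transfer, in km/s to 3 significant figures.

From Kepler's third law T² = 4π²r³/μ at r = 1.98×10^5 km, T = 23.5 hours = 23.5 × 3600 s = 84600 s: μ = 4π²r³/T² = 4.28168×10^7 km³/s².
Transfer-ellipse semi-major axis a_t = (r₁ + r₂)/2 = (1.980×10^5 + 81400)/2 = 1.397×10^5 km.
At r₁ the circular-orbit speed is v₁ = √(μ/r₁) = 14.70533 km/s.
Transfer-orbit speed at r₁ (v² = μ(2/r − 1/a)): v_a = √[μ(2/r₁ − 1/a_t)] = 11.22506 km/s.
First burn Δv₁ = |v_a − v₁| = 3.4803 km/s.
Circular speed at r₂: v₂ = √(μ/r₂) = 22.9348 km/s.
Transfer-orbit speed at r₂: v_p = √[μ(2/r₂ − 1/a_t)] = 27.3042 km/s.
Second burn Δv₂ = |v₂ − v_p| = 4.3694 km/s.
Δv = Δv₁ + Δv₂ = 3.4803 + 4.3694 = 7.850 km/s.

Δv = 7.85 km/s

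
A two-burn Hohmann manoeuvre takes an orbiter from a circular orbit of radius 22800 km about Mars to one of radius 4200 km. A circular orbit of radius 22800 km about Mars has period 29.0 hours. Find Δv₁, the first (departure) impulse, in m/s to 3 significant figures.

From Kepler's third law T² = 4π²r³/μ at r = 22800 km, T = 29.0 hours = 29.0 × 3600 s = 1.044×10^5 s: μ = 4π²r³/T² = 42930.2 km³/s².
Semi-major axis of the transfer orbit: a_t = (22800 + 4200)/2 = 13500 km.
On the circular orbit at r = 22800 km, v_c = √(μ/r) = 1.3722 km/s.
Transfer-orbit speed at the same r (vis-viva, a = a_t): v_t = √[μ(2/r − 1/a_t)] = 0.76537 km/s.
Δv₁ = |v_t − v_c| = |0.76537 − 1.3722| = 0.6068 km/s.

Δv₁ = 607 m/s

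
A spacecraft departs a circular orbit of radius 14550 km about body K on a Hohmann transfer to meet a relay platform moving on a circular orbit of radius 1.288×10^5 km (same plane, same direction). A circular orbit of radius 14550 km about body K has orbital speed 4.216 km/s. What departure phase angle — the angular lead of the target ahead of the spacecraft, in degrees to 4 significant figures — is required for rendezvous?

φ = 105.3°

From the circular-orbit relation v² = μ/r at r = 14550 km: μ = v²r = (4.216)² × 14550 = 2.58621×10^5 km³/s².
The Hohmann ellipse has a_t = (r₁ + r₂)/2 = 71675 km.
Transfer time t = π√(a_t³/μ) = 1.18541×10^5 s.
Target angular speed ω₂ = √(μ/r₂³) = 1.10017×10^-5 rad/s.
Angle swept by the target during transfer: ω₂·t = 1.30415 rad = 74.72°.
The spacecraft traverses 180° on the transfer ellipse, so the target must lead by 180° − 74.72° = 105.3°.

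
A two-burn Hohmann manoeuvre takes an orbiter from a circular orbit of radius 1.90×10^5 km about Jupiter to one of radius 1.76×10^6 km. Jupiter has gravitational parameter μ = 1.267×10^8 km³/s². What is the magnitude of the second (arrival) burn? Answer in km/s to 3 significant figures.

Δv₂ = 4.74 km/s

Transfer-ellipse semi-major axis a_t = (r₁ + r₂)/2 = (1.900×10^5 + 1.760×10^6)/2 = 9.750×10^5 km.
On the circular orbit at r = 1.760×10^6 km, v_c = √(μ/r) = 8.4846 km/s.
Vis-viva on the transfer ellipse at r = 1.760×10^6 km gives v_t = √[μ(2/r − 1/a_t)] = 3.7455 km/s.
Δv₂ = |v_t − v_c| = |3.7455 − 8.4846| = 4.739 km/s.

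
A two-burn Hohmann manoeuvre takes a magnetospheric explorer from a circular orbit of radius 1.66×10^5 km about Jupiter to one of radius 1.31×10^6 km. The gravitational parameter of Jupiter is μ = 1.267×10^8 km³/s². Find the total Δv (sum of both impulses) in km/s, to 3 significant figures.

Transfer-ellipse semi-major axis a_t = (r₁ + r₂)/2 = (1.660×10^5 + 1.310×10^6)/2 = 7.380×10^5 km.
Circular speed at r₁: v₁ = √(μ/r₁) = √(1.267×10^8/1.660×10^5) = 27.627 km/s.
On the transfer ellipse at r₁, v² = μ(2/r − 1/a) gives v_p = √[μ(2/r₁ − 1/a_t)] = 36.808 km/s.
First burn Δv₁ = |v_p − v₁| = 9.181 km/s.
At r₂, v₂ = √(μ/r₂) = 9.8345 km/s.
Transfer-orbit speed at r₂: v_a = √[μ(2/r₂ − 1/a_t)] = 4.6642 km/s.
Second burn Δv₂ = |v₂ − v_a| = 5.170 km/s.
Δv = Δv₁ + Δv₂ = 9.181 + 5.170 = 14.35 km/s.

Δv = 14.4 km/s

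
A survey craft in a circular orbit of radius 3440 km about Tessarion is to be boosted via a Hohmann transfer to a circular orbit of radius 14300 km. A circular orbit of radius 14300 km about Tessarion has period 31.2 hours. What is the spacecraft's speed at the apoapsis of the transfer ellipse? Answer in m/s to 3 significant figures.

From Kepler's third law T² = 4π²r³/μ at r = 14300 km, T = 31.2 hours = 31.2 × 3600 s = 1.1232×10^5 s: μ = 4π²r³/T² = 9150.69 km³/s².
Transfer-ellipse semi-major axis a_t = (r₁ + r₂)/2 = (3440 + 14300)/2 = 8870 km.
The apoapsis of the transfer ellipse is at r = 14300 km.
Applying v² = μ(2/r − 1/a_t): v = 0.4982 km/s.

v = 498 m/s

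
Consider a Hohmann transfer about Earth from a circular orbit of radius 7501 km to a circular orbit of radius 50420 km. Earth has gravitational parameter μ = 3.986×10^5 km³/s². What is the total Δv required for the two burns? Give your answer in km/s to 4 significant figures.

Semi-major axis of the transfer orbit: a_t = (7501 + 50420)/2 = 28960.5 km.
Circular speed at r₁: v₁ = √(μ/r₁) = √(3.986×10^5/7501) = 7.290 km/s.
On the transfer ellipse at r₁, vis-viva gives v_p = √[μ(2/r₁ − 1/a_t)] = 9.619 km/s.
First burn Δv₁ = |v_p − v₁| = 2.329 km/s.
Circular speed at r₂: v₂ = √(μ/r₂) = 2.812 km/s.
Transfer-orbit speed at r₂: v_a = √[μ(2/r₂ − 1/a_t)] = 1.431 km/s.
Second burn Δv₂ = |v₂ − v_a| = 1.381 km/s.
Total Δv = Δv₁ + Δv₂ = 3.710 km/s.

Δv = 3.710 km/s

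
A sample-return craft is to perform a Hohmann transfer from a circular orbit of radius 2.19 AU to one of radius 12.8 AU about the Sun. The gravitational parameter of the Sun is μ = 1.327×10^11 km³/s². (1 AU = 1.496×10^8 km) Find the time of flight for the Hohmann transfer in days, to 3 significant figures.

t = 3750 days

In km: r₁ = 2.19 × 1.496×10^8 = 3.27624×10^8 km; r₂ = 12.8 × 1.496×10^8 = 1.91488×10^9 km.
Semi-major axis of the transfer orbit: a_t = (3.27624×10^8 + 1.91488×10^9)/2 = 1.121252×10^9 km.
Transfer time t = π√(a_t³/μ) = π√((1.121252×10^9)³ / 1.327×10^11) = 3.238×10^8 s.
Converting: 3.238×10^8 s ÷ 86400 s/day = 3750 days.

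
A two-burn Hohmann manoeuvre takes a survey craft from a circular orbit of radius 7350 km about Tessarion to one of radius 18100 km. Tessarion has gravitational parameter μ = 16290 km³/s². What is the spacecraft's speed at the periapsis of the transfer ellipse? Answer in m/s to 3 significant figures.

The Hohmann ellipse has a_t = (r₁ + r₂)/2 = 12725 km.
The periapsis of the transfer ellipse is at r = 7350 km.
From the vis-viva equation, v = √[μ(2/r − 1/a_t)] = 1.776 km/s.

v = 1780 m/s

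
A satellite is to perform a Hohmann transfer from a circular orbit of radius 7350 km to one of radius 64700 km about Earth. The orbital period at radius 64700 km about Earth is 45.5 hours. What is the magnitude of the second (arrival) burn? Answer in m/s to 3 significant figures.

Δv₂ = 1360 m/s

From Kepler's third law T² = 4π²r³/μ at r = 64700 km, T = 45.5 hours = 45.5 × 3600 s = 1.638×10^5 s: μ = 4π²r³/T² = 3.98515×10^5 km³/s².
The Hohmann ellipse has a_t = (r₁ + r₂)/2 = 36025 km.
On the circular orbit at r = 64700 km, v_c = √(μ/r) = 2.482 km/s.
Transfer-orbit speed at the same r (vis-viva, a = a_t): v_t = √[μ(2/r − 1/a_t)] = 1.121 km/s.
Δv₂ = |v_t − v_c| = |1.121 − 2.482| = 1.361 km/s.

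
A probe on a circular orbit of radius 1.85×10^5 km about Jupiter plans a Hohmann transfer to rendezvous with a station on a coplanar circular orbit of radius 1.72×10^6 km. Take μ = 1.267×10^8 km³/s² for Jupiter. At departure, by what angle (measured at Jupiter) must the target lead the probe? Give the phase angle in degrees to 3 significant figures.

φ = 106°

The Hohmann ellipse has a_t = (r₁ + r₂)/2 = 9.525×10^5 km.
Transfer time t = π√(a_t³/μ) = 2.59453×10^5 s.
The target's mean motion on its circular orbit is ω₂ = √(μ/r₂³) = 4.98994×10^-6 rad/s.
Angle swept by the target during transfer: ω₂·t = 1.2947 rad = 74.18°.
The probe traverses 180° on the transfer ellipse, so the target must lead by 180° − 74.18° = 106°.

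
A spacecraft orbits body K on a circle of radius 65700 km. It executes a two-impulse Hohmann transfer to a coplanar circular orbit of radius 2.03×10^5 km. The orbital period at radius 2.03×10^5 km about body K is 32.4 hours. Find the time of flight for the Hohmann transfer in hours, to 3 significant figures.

t = 8.72 hours

From Kepler's third law T² = 4π²r³/μ at r = 2.03×10^5 km, T = 32.4 hours = 32.4 × 3600 s = 1.1664×10^5 s: μ = 4π²r³/T² = 2.42746×10^7 km³/s².
Semi-major axis of the transfer orbit: a_t = (65700 + 2.030×10^5)/2 = 1.3435×10^5 km.
By Kepler's third law the transfer-orbit period is T = 2π√(a_t³/μ), so t = T/2 = 31400 s.
Converting: 31400 s ÷ 3600 s/hour = 8.72 hours.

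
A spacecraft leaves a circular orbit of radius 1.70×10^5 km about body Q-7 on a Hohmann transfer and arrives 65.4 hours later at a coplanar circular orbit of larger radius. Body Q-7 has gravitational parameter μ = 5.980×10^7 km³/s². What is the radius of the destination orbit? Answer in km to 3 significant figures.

r₂ = 1.22×10^6 km

Transfer time t = 65.4 hours = 2.3544×10^5 s, and t = π√(a_t³/μ).
So a_t = (μ t²/π²)^(1/3) = (5.980×10^7 × (2.3544×10^5)² / π²)^(1/3) = 6.9511×10^5 km.
Since a_t = (r₁ + r₂)/2, r₂ = 2a_t − r₁ = 2×6.9511×10^5 − 1.700×10^5 = 1.22022×10^6 km.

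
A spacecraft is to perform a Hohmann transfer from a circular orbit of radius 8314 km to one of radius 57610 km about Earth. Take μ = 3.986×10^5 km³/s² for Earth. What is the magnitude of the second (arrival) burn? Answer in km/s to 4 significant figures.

Transfer-ellipse semi-major axis a_t = (r₁ + r₂)/2 = (8314 + 57610)/2 = 32962 km.
Circular speed at r = 57610 km: v_c = √(μ/r) = 2.630 km/s.
Vis-viva on the transfer ellipse at r = 57610 km gives v_t = √[μ(2/r − 1/a_t)] = 1.321 km/s.
Δv₂ = |v_t − v_c| = |1.321 − 2.630| = 1.309 km/s.

Δv₂ = 1.309 km/s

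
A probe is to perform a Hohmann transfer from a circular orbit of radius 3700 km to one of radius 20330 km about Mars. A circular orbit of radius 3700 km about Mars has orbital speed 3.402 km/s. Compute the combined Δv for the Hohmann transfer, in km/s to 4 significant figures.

Δv = 1.669 km/s

From the circular-orbit relation v² = μ/r at r = 3700 km: μ = v²r = (3.402)² × 3700 = 42822.3 km³/s².
Transfer-ellipse semi-major axis a_t = (r₁ + r₂)/2 = (3700 + 20330)/2 = 12015 km.
At r₁ the circular-orbit speed is v₁ = √(μ/r₁) = 3.402 km/s.
On the transfer ellipse at r₁, vis-viva equation gives v_p = √[μ(2/r₁ − 1/a_t)] = 4.425 km/s.
First burn Δv₁ = |v_p − v₁| = 1.023 km/s.
Circular speed at r₂: v₂ = √(μ/r₂) = 1.4513 km/s.
Transfer-orbit speed at r₂: v_a = √[μ(2/r₂ − 1/a_t)] = 0.80539 km/s.
Second burn Δv₂ = |v₂ − v_a| = 0.6459 km/s.
Δv = Δv₁ + Δv₂ = 1.023 + 0.6459 = 1.669 km/s.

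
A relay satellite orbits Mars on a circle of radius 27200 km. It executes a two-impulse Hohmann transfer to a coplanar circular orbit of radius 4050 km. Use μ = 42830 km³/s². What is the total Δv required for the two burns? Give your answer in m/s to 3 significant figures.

Semi-major axis of the transfer orbit: a_t = (27200 + 4050)/2 = 15625 km.
Circular speed at r₁: v₁ = √(μ/r₁) = √(42830/27200) = 1.25484 km/s.
On the transfer ellipse at r₁, v² = μ(2/r − 1/a) gives v_a = √[μ(2/r₁ − 1/a_t)] = 0.638862 km/s.
First burn Δv₁ = |v_a − v₁| = 0.6160 km/s.
At r₂, v₂ = √(μ/r₂) = 3.252 km/s.
Transfer-orbit speed at r₂: v_p = √[μ(2/r₂ − 1/a_t)] = 4.291 km/s.
Second burn Δv₂ = |v₂ − v_p| = 1.039 km/s.
Δv = Δv₁ + Δv₂ = 0.6160 + 1.039 = 1.655 km/s.

Δv = 1650 m/s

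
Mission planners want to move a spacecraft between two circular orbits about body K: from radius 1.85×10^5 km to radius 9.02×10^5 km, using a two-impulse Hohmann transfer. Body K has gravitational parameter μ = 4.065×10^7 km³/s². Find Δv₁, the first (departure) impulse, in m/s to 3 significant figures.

Δv₁ = 4270 m/s

Semi-major axis of the transfer orbit: a_t = (1.850×10^5 + 9.020×10^5)/2 = 5.435×10^5 km.
Circular speed at r = 1.850×10^5 km: v_c = √(μ/r) = 14.823 km/s.
Vis-viva on the transfer ellipse at r = 1.850×10^5 km gives v_t = √[μ(2/r − 1/a_t)] = 19.096 km/s.
Δv₁ = |v_t − v_c| = |19.096 − 14.823| = 4.273 km/s.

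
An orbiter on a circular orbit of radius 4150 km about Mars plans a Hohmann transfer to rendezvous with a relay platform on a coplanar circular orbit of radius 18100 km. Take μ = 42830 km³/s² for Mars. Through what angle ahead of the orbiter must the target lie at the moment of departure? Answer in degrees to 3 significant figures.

φ = 93.3°

Semi-major axis of the transfer orbit: a_t = (4150 + 18100)/2 = 11125 km.
The half-period of the transfer ellipse is t = π√(a_t³/μ) = 17812.54 s.
The target's mean motion on its circular orbit is ω₂ = √(μ/r₂³) = 8.498772×10^-5 rad/s.
Angle swept by the target during transfer: ω₂·t = 1.51385 rad = 86.74°.
Arrival is 180° from departure on the ellipse, so φ = 180° − 86.74° = 93.3°.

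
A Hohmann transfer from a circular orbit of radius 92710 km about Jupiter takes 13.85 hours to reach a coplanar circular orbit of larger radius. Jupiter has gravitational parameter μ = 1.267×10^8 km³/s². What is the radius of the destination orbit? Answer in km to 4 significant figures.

Transfer time t = 13.85 hours = 49860 s, and t = π√(a_t³/μ).
So a_t = (μ t²/π²)^(1/3) = (1.267×10^8 × (49860)² / π²)^(1/3) = 3.1720×10^5 km.
Since a_t = (r₁ + r₂)/2, r₂ = 2a_t − r₁ = 2×3.1720×10^5 − 92710 = 5.4169×10^5 km.

r₂ = 5.417×10^5 km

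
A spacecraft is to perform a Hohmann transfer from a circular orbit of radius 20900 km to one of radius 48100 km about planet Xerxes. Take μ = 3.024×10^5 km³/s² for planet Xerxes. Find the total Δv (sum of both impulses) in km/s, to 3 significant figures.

The Hohmann ellipse has a_t = (r₁ + r₂)/2 = 34500 km.
At r₁ the circular-orbit speed is v₁ = √(μ/r₁) = 3.8038 km/s.
Transfer-orbit speed at r₁ (vis-viva equation): v_p = √[μ(2/r₁ − 1/a_t)] = 4.4914 km/s.
First burn Δv₁ = |v_p − v₁| = 0.6876 km/s.
At r₂, v₂ = √(μ/r₂) = 2.5074 km/s.
Transfer-orbit speed at r₂: v_a = √[μ(2/r₂ − 1/a_t)] = 1.9516 km/s.
Second burn Δv₂ = |v₂ − v_a| = 0.5558 km/s.
Δv = Δv₁ + Δv₂ = 0.6876 + 0.5558 = 1.243 km/s.

Δv = 1.24 km/s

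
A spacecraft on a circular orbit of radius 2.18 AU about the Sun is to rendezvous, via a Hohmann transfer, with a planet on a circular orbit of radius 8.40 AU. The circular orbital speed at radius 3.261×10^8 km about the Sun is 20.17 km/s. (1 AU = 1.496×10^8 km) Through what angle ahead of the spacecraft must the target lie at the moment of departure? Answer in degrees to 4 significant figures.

φ = 90.04°

From the circular-orbit relation v² = μ/r at r = 3.261×10^8 km: μ = v²r = (20.17)² × 3.261×10^8 = 1.32667×10^11 km³/s².
In km: r₁ = 2.18 × 1.496×10^8 = 3.26128×10^8 km; r₂ = 8.40 × 1.496×10^8 = 1.25664×10^9 km.
Semi-major axis of the transfer orbit: a_t = (3.26128×10^8 + 1.25664×10^9)/2 = 7.91384×10^8 km.
Transfer time t = π√(a_t³/μ) = 1.9202×10^8 s.
The target's mean motion on its circular orbit is ω₂ = √(μ/r₂³) = 8.1765×10^-9 rad/s.
Angle swept by the target during transfer: ω₂·t = 1.5701 rad = 89.96°.
Arrival is 180° from departure on the ellipse, so φ = 180° − 89.96° = 90.04°.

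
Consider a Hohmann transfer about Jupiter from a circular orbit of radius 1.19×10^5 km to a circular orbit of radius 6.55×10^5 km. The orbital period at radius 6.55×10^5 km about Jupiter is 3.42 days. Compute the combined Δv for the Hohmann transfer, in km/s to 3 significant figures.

From Kepler's third law T² = 4π²r³/μ at r = 6.55×10^5 km, T = 3.42 days = 3.42 × 86400 s = 2.95488×10^5 s: μ = 4π²r³/T² = 1.27059×10^8 km³/s².
Semi-major axis of the transfer orbit: a_t = (1.190×10^5 + 6.550×10^5)/2 = 3.870×10^5 km.
At r₁ the circular-orbit speed is v₁ = √(μ/r₁) = 32.676 km/s.
Transfer-orbit speed at r₁ (vis-viva): v_p = √[μ(2/r₁ − 1/a_t)] = 42.510 km/s.
First burn Δv₁ = |v_p − v₁| = 9.834 km/s.
Circular speed at r₂: v₂ = √(μ/r₂) = 13.928 km/s.
Transfer-orbit speed at r₂: v_a = √[μ(2/r₂ − 1/a_t)] = 7.7232 km/s.
Second burn Δv₂ = |v₂ − v_a| = 6.205 km/s.
Δv = Δv₁ + Δv₂ = 9.834 + 6.205 = 16.04 km/s.

Δv = 16.0 km/s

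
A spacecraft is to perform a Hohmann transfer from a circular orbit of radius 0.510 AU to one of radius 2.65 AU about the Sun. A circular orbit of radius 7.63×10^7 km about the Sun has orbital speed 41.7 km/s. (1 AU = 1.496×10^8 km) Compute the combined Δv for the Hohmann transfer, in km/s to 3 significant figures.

From the circular-orbit relation v² = μ/r at r = 7.63×10^7 km: μ = v²r = (41.7)² × 7.63×10^7 = 1.32677×10^11 km³/s².
In km: r₁ = 0.510 × 1.496×10^8 = 7.6296×10^7 km; r₂ = 2.65 × 1.496×10^8 = 3.9644×10^8 km.
The Hohmann ellipse has a_t = (r₁ + r₂)/2 = 2.36368×10^8 km.
Circular speed at r₁: v₁ = √(μ/r₁) = √(1.32677×10^11/7.6296×10^7) = 41.701 km/s.
Transfer-orbit speed at r₁ (v² = μ(2/r − 1/a)): v_p = √[μ(2/r₁ − 1/a_t)] = 54.006 km/s.
First burn Δv₁ = |v_p − v₁| = 12.305 km/s.
At r₂, v₂ = √(μ/r₂) = 18.2940 km/s.
Transfer-orbit speed at r₂: v_a = √[μ(2/r₂ − 1/a_t)] = 10.3936 km/s.
Second burn Δv₂ = |v₂ − v_a| = 7.9004 km/s.
Δv = Δv₁ + Δv₂ = 12.305 + 7.9004 = 20.21 km/s.

Δv = 20.2 km/s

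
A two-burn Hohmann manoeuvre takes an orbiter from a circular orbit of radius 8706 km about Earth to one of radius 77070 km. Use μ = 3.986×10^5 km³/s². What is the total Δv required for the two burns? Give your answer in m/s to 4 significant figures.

Δv = 3554 m/s

Semi-major axis of the transfer orbit: a_t = (8706 + 77070)/2 = 42888 km.
At r₁ the circular-orbit speed is v₁ = √(μ/r₁) = 6.7664 km/s.
Transfer-orbit speed at r₁ (vis-viva): v_p = √[μ(2/r₁ − 1/a_t)] = 9.0706 km/s.
First burn Δv₁ = |v_p − v₁| = 2.304 km/s.
At r₂, v₂ = √(μ/r₂) = 2.2742 km/s.
Transfer-orbit speed at r₂: v_a = √[μ(2/r₂ − 1/a_t)] = 1.0246 km/s.
Second burn Δv₂ = |v₂ − v_a| = 1.250 km/s.
Δv = Δv₁ + Δv₂ = 2.304 + 1.250 = 3.554 km/s.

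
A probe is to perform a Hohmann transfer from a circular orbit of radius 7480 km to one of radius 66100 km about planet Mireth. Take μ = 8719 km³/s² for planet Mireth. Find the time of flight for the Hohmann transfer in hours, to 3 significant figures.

t = 65.9 hours

Transfer-ellipse semi-major axis a_t = (r₁ + r₂)/2 = (7480 + 66100)/2 = 36790 km.
By Kepler's third law the transfer-orbit period is T = 2π√(a_t³/μ), so t = T/2 = 2.374×10^5 s.
Converting: 2.374×10^5 s ÷ 3600 s/hour = 65.9 hours.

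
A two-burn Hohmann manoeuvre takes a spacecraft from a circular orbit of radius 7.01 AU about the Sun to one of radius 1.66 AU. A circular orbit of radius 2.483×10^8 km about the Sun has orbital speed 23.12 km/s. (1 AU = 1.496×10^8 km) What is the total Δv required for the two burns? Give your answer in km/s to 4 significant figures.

Δv = 10.57 km/s

From the circular-orbit relation v² = μ/r at r = 2.483×10^8 km: μ = v²r = (23.12)² × 2.483×10^8 = 1.32725×10^11 km³/s².
In km: r₁ = 7.01 × 1.496×10^8 = 1.048696×10^9 km; r₂ = 1.66 × 1.496×10^8 = 2.48336×10^8 km.
Transfer-ellipse semi-major axis a_t = (r₁ + r₂)/2 = (1.048696×10^9 + 2.48336×10^8)/2 = 6.48516×10^8 km.
At r₁ the circular-orbit speed is v₁ = √(μ/r₁) = 11.25 km/s.
On the transfer ellipse at r₁, vis-viva gives v_a = √[μ(2/r₁ − 1/a_t)] = 6.962 km/s.
First burn Δv₁ = |v_a − v₁| = 4.288 km/s.
At r₂, v₂ = √(μ/r₂) = 23.12 km/s.
Transfer-orbit speed at r₂: v_p = √[μ(2/r₂ − 1/a_t)] = 29.40 km/s.
Second burn Δv₂ = |v₂ − v_p| = 6.280 km/s.
Total Δv = Δv₁ + Δv₂ = 10.57 km/s.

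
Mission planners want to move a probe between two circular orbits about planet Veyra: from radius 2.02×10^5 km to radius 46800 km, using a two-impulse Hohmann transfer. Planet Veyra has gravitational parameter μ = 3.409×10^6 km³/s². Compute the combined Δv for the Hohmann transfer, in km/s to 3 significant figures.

Transfer-ellipse semi-major axis a_t = (r₁ + r₂)/2 = (2.020×10^5 + 46800)/2 = 1.244×10^5 km.
Circular speed at r₁: v₁ = √(μ/r₁) = √(3.409×10^6/2.020×10^5) = 4.108 km/s.
On the transfer ellipse at r₁, vis-viva equation gives v_a = √[μ(2/r₁ − 1/a_t)] = 2.520 km/s.
First burn Δv₁ = |v_a − v₁| = 1.588 km/s.
At r₂, v₂ = √(μ/r₂) = 8.5347 km/s.
Transfer-orbit speed at r₂: v_p = √[μ(2/r₂ − 1/a_t)] = 10.876 km/s.
Second burn Δv₂ = |v₂ − v_p| = 2.341 km/s.
Δv = Δv₁ + Δv₂ = 1.588 + 2.341 = 3.929 km/s.

Δv = 3.93 km/s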